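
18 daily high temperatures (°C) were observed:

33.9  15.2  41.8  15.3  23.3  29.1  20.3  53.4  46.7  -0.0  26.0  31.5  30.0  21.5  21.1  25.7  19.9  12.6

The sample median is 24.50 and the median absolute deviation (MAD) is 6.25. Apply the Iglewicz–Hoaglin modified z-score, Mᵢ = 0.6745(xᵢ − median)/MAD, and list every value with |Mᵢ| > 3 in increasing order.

|Mᵢ| > 3 ⇔ |xᵢ − 24.50| > 3·6.25/0.6745 = 27.80.
So outliers lie outside [-3.30, 52.30].
53.4: M = 3.12 → outlier.

53.4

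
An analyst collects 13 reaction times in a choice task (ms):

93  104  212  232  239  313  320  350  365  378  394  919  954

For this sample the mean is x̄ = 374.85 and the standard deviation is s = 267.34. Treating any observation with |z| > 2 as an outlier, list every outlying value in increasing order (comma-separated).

Cutoffs at x̄ ± 2s: 374.85 ± 2·267.34 = [-159.83, 909.53].
919: z = 2.04, |z| > 2 → outlier.
954: z = 2.17, |z| > 2 → outlier.
Every other value lies within [-159.83, 909.53].

919, 954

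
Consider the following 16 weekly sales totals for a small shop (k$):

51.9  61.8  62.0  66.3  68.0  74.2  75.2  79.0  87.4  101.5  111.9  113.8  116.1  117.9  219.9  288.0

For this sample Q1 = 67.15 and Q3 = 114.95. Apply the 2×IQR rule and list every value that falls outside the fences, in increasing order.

IQR = Q3 − Q1 = 114.95 − 67.15 = 47.80.
Lower fence = Q1 − 2·IQR = 67.15 − 95.60 = -28.45.
Upper fence = Q3 + 2·IQR = 114.95 + 95.60 = 210.55.
219.9 > 210.55 → outlier.
288.0 > 210.55 → outlier.
All remaining values lie within [-28.45, 210.55].

219.9, 288.0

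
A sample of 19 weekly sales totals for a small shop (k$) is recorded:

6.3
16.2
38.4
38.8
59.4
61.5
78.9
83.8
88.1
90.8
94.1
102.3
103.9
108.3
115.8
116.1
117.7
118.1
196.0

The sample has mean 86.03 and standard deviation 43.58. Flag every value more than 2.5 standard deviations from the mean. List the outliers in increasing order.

196.0

Cutoffs at x̄ ± 2.5s: 86.03 ± 2.5·43.58 = [-22.92, 194.98].
196.0: z = 2.52, |z| > 2.5 → outlier.
Every other value lies within [-22.92, 194.98].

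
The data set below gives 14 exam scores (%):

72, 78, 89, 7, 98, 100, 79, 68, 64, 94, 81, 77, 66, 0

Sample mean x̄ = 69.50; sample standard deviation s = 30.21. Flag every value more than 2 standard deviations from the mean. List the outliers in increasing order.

0, 7

Cutoffs at x̄ ± 2s: 69.50 ± 2·30.21 = [9.08, 129.92].
0: z = -2.30, |z| > 2 → outlier.
7: z = -2.07, |z| > 2 → outlier.
Every other value lies within [9.08, 129.92].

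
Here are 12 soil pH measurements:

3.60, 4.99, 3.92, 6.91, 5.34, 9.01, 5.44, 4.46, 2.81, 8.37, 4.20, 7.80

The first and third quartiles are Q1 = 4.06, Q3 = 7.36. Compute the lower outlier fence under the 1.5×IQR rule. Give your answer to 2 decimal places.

-0.89

IQR = Q3 − Q1 = 7.36 − 4.06 = 3.30.
Lower fence = Q1 − 1.5·IQR = 4.06 − 4.95 = -0.89.
Upper fence = Q3 + 1.5·IQR = 7.36 + 4.95 = 12.31.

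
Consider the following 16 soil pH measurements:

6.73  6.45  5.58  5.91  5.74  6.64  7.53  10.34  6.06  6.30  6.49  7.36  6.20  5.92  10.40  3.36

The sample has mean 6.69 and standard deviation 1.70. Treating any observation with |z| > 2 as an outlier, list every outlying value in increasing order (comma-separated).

Cutoffs at x̄ ± 2s: 6.69 ± 2·1.70 = [3.29, 10.09].
10.34: z = 2.15, |z| > 2 → outlier.
10.40: z = 2.18, |z| > 2 → outlier.
Every other value lies within [3.29, 10.09].

10.34, 10.40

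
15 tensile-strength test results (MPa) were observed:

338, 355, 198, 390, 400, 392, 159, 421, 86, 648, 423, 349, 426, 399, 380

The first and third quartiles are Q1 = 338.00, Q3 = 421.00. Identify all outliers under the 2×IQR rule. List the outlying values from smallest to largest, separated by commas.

IQR = Q3 − Q1 = 421.00 − 338.00 = 83.00.
Lower fence = Q1 − 2·IQR = 338.00 − 166.00 = 172.00.
Upper fence = Q3 + 2·IQR = 421.00 + 166.00 = 587.00.
86 < 172.00 → outlier.
159 < 172.00 → outlier.
648 > 587.00 → outlier.
All remaining values lie within [172.00, 587.00].

86, 159, 648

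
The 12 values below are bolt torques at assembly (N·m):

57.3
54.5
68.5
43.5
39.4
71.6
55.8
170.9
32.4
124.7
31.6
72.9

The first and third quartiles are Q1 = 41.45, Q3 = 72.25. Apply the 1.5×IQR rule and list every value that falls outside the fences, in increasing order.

124.7, 170.9

IQR = Q3 − Q1 = 72.25 − 41.45 = 30.80.
Lower fence = Q1 − 1.5·IQR = 41.45 − 46.20 = -4.75.
Upper fence = Q3 + 1.5·IQR = 72.25 + 46.20 = 118.45.
124.7 > 118.45 → outlier.
170.9 > 118.45 → outlier.
All remaining values lie within [-4.75, 118.45].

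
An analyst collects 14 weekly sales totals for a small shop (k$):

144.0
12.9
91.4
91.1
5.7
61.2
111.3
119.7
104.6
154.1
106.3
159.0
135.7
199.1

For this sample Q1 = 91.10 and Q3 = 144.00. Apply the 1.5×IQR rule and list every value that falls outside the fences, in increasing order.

5.7

IQR = Q3 − Q1 = 144.00 − 91.10 = 52.90.
Lower fence = Q1 − 1.5·IQR = 91.10 − 79.35 = 11.75.
Upper fence = Q3 + 1.5·IQR = 144.00 + 79.35 = 223.35.
5.7 < 11.75 → outlier.
All remaining values lie within [11.75, 223.35].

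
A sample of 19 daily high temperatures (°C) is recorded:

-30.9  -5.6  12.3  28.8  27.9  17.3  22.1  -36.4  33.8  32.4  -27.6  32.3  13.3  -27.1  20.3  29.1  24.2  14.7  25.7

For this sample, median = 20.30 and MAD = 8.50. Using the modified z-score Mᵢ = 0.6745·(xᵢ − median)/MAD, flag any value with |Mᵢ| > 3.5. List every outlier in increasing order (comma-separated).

-36.4, -30.9, -27.6, -27.1

|Mᵢ| > 3.5 ⇔ |xᵢ − 20.30| > 3.5·8.50/0.6745 = 44.11.
So outliers lie outside [-23.81, 64.41].
-36.4: M = -4.50 → outlier.
-30.9: M = -4.06 → outlier.
-27.6: M = -3.80 → outlier.
-27.1: M = -3.76 → outlier.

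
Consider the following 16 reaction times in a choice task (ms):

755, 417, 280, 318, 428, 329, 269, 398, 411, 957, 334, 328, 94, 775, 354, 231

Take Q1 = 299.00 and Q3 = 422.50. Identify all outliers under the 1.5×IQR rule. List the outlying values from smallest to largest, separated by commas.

94, 755, 775, 957

IQR = Q3 − Q1 = 422.50 − 299.00 = 123.50.
Lower fence = Q1 − 1.5·IQR = 299.00 − 185.25 = 113.75.
Upper fence = Q3 + 1.5·IQR = 422.50 + 185.25 = 607.75.
94 < 113.75 → outlier.
755 > 607.75 → outlier.
775 > 607.75 → outlier.
957 > 607.75 → outlier.
All remaining values lie within [113.75, 607.75].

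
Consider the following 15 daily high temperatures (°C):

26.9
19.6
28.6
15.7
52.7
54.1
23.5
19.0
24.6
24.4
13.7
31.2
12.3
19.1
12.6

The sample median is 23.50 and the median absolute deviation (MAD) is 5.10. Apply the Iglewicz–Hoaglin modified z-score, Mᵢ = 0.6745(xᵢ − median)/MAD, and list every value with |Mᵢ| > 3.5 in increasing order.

52.7, 54.1

|Mᵢ| > 3.5 ⇔ |xᵢ − 23.50| > 3.5·5.10/0.6745 = 26.46.
So outliers lie outside [-2.96, 49.96].
52.7: M = 3.86 → outlier.
54.1: M = 4.05 → outlier.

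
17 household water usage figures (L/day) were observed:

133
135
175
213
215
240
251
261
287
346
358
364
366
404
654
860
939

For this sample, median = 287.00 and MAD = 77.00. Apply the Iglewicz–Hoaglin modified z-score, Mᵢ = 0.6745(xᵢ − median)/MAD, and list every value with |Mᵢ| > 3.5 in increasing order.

|Mᵢ| > 3.5 ⇔ |xᵢ − 287.00| > 3.5·77.00/0.6745 = 399.56.
So outliers lie outside [-112.56, 686.56].
860: M = 5.02 → outlier.
939: M = 5.71 → outlier.

860, 939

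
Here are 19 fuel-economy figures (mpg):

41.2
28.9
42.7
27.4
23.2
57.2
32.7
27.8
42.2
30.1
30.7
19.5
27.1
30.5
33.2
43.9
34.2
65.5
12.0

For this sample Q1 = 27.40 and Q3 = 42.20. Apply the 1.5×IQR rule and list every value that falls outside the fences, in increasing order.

65.5

IQR = Q3 − Q1 = 42.20 − 27.40 = 14.80.
Lower fence = Q1 − 1.5·IQR = 27.40 − 22.20 = 5.20.
Upper fence = Q3 + 1.5·IQR = 42.20 + 22.20 = 64.40.
65.5 > 64.40 → outlier.
All remaining values lie within [5.20, 64.40].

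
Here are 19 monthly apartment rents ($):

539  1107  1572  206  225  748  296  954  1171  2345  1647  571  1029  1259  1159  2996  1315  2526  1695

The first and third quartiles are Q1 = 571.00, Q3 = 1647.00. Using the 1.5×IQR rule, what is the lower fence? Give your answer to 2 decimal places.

IQR = Q3 − Q1 = 1647.00 − 571.00 = 1076.00.
Lower fence = Q1 − 1.5·IQR = 571.00 − 1614.00 = -1043.00.
Upper fence = Q3 + 1.5·IQR = 1647.00 + 1614.00 = 3261.00.

-1043.00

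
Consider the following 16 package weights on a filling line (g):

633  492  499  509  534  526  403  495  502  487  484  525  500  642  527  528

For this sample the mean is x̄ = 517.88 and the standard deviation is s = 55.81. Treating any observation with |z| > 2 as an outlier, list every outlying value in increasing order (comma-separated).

403, 633, 642

Cutoffs at x̄ ± 2s: 517.88 ± 2·55.81 = [406.26, 629.50].
403: z = -2.06, |z| > 2 → outlier.
633: z = 2.06, |z| > 2 → outlier.
642: z = 2.22, |z| > 2 → outlier.
Every other value lies within [406.26, 629.50].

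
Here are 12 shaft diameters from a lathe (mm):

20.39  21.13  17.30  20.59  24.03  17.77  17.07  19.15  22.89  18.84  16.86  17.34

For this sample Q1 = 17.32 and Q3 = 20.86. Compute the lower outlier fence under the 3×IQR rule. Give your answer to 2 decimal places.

IQR = Q3 − Q1 = 20.86 − 17.32 = 3.54.
Lower fence = Q1 − 3·IQR = 17.32 − 10.62 = 6.70.
Upper fence = Q3 + 3·IQR = 20.86 + 10.62 = 31.48.

6.70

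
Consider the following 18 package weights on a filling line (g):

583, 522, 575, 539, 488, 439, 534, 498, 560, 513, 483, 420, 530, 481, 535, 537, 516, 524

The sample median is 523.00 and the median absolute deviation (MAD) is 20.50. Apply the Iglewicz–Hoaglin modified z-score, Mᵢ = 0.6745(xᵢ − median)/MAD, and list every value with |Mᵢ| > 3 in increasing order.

|Mᵢ| > 3 ⇔ |xᵢ − 523.00| > 3·20.50/0.6745 = 91.18.
So outliers lie outside [431.82, 614.18].
420: M = -3.39 → outlier.

420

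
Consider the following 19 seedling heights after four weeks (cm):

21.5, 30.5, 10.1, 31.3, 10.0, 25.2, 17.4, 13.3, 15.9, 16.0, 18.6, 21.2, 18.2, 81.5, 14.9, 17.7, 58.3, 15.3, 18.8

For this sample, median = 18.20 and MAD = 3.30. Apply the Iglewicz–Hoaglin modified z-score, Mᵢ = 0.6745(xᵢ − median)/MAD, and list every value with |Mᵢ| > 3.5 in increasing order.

58.3, 81.5

|Mᵢ| > 3.5 ⇔ |xᵢ − 18.20| > 3.5·3.30/0.6745 = 17.12.
So outliers lie outside [1.08, 35.32].
58.3: M = 8.20 → outlier.
81.5: M = 12.94 → outlier.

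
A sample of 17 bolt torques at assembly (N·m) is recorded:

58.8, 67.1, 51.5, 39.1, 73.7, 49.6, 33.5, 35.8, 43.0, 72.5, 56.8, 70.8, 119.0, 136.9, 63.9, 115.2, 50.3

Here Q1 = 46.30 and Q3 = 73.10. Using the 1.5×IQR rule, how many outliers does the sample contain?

IQR = 26.80; fences at 46.30 − 40.20 = 6.10 and 73.10 + 40.20 = 113.30.
Outside the cutoffs: 115.2, 119.0, 136.9.

3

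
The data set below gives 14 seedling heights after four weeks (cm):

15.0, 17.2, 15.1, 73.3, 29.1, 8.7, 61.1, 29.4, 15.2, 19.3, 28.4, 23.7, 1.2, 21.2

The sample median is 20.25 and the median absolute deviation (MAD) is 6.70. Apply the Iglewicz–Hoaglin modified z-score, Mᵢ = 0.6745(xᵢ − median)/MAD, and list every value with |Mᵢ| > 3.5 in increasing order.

61.1, 73.3

|Mᵢ| > 3.5 ⇔ |xᵢ − 20.25| > 3.5·6.70/0.6745 = 34.77.
So outliers lie outside [-14.52, 55.02].
61.1: M = 4.11 → outlier.
73.3: M = 5.34 → outlier.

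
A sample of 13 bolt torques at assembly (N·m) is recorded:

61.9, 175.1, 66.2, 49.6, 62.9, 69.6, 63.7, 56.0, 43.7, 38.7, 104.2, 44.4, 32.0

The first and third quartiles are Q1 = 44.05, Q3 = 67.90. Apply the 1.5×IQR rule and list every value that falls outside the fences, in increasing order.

104.2, 175.1

IQR = Q3 − Q1 = 67.90 − 44.05 = 23.85.
Lower fence = Q1 − 1.5·IQR = 44.05 − 35.775 = 8.275.
Upper fence = Q3 + 1.5·IQR = 67.90 + 35.775 = 103.675.
104.2 > 103.675 → outlier.
175.1 > 103.675 → outlier.
All remaining values lie within [8.275, 103.675].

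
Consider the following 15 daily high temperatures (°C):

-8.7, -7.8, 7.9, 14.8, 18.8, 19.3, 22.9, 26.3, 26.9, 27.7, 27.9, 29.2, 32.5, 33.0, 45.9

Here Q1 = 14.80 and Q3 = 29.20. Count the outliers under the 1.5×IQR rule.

2

IQR = 14.40; fences at 14.80 − 21.60 = -6.80 and 29.20 + 21.60 = 50.80.
Outside the cutoffs: -8.7, -7.8.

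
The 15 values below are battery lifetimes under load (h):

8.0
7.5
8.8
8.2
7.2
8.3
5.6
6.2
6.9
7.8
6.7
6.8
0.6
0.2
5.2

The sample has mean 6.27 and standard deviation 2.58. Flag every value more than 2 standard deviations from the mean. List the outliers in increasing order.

0.2, 0.6

Cutoffs at x̄ ± 2s: 6.27 ± 2·2.58 = [1.11, 11.43].
0.2: z = -2.35, |z| > 2 → outlier.
0.6: z = -2.20, |z| > 2 → outlier.
Every other value lies within [1.11, 11.43].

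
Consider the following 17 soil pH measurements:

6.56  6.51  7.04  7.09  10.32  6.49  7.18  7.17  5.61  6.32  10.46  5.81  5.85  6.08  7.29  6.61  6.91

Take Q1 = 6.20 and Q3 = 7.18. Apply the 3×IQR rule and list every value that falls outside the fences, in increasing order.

10.32, 10.46

IQR = Q3 − Q1 = 7.18 − 6.20 = 0.98.
Lower fence = Q1 − 3·IQR = 6.20 − 2.94 = 3.26.
Upper fence = Q3 + 3·IQR = 7.18 + 2.94 = 10.12.
10.32 > 10.12 → outlier.
10.46 > 10.12 → outlier.
All remaining values lie within [3.26, 10.12].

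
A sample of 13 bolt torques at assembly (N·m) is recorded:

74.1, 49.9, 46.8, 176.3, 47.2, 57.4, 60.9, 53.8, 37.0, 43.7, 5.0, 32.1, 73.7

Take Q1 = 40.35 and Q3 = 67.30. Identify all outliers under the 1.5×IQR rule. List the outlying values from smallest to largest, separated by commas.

IQR = Q3 − Q1 = 67.30 − 40.35 = 26.95.
Lower fence = Q1 − 1.5·IQR = 40.35 − 40.425 = -0.075.
Upper fence = Q3 + 1.5·IQR = 67.30 + 40.425 = 107.725.
176.3 > 107.725 → outlier.
All remaining values lie within [-0.075, 107.725].

176.3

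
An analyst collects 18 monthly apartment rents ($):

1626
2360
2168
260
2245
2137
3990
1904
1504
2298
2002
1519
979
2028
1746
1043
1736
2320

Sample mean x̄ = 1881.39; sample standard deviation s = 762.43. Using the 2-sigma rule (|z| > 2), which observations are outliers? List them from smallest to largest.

Cutoffs at x̄ ± 2s: 1881.39 ± 2·762.43 = [356.53, 3406.25].
260: z = -2.13, |z| > 2 → outlier.
3990: z = 2.77, |z| > 2 → outlier.
Every other value lies within [356.53, 3406.25].

260, 3990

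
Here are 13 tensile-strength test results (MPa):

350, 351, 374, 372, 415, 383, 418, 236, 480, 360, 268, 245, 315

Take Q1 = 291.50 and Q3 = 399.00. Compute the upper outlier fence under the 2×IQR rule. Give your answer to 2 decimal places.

614.00

IQR = Q3 − Q1 = 399.00 − 291.50 = 107.50.
Lower fence = Q1 − 2·IQR = 291.50 − 215.00 = 76.50.
Upper fence = Q3 + 2·IQR = 399.00 + 215.00 = 614.00.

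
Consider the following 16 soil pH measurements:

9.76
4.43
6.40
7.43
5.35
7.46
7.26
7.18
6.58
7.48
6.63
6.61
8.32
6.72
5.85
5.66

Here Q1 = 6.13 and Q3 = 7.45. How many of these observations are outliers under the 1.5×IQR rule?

1

IQR = 1.32; fences at 6.13 − 1.98 = 4.15 and 7.45 + 1.98 = 9.43.
Outside the cutoffs: 9.76.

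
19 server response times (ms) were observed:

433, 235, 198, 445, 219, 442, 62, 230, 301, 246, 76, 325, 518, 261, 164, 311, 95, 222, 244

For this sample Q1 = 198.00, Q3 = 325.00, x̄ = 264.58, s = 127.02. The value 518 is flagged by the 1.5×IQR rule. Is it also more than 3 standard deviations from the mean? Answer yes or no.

no

z = (518 − 264.58) / 127.02 = 2.00.
|z| = 2.00 ≤ 3.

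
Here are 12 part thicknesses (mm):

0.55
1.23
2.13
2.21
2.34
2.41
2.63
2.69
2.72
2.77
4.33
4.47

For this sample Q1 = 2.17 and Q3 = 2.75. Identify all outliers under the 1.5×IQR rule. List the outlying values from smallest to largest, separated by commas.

IQR = Q3 − Q1 = 2.75 − 2.17 = 0.58.
Lower fence = Q1 − 1.5·IQR = 2.17 − 0.87 = 1.30.
Upper fence = Q3 + 1.5·IQR = 2.75 + 0.87 = 3.62.
0.55 < 1.30 → outlier.
1.23 < 1.30 → outlier.
4.33 > 3.62 → outlier.
4.47 > 3.62 → outlier.
All remaining values lie within [1.30, 3.62].

0.55, 1.23, 4.33, 4.47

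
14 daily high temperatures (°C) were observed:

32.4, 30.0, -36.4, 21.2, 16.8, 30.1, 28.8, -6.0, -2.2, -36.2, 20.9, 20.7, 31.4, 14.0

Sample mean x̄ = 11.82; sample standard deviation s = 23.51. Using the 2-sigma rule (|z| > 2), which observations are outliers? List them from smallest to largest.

Cutoffs at x̄ ± 2s: 11.82 ± 2·23.51 = [-35.20, 58.84].
-36.4: z = -2.05, |z| > 2 → outlier.
-36.2: z = -2.04, |z| > 2 → outlier.
Every other value lies within [-35.20, 58.84].

-36.4, -36.2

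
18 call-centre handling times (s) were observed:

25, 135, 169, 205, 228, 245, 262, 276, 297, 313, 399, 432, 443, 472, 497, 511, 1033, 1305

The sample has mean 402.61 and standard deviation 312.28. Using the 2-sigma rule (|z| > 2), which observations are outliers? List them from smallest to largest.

Cutoffs at x̄ ± 2s: 402.61 ± 2·312.28 = [-221.95, 1027.17].
1033: z = 2.02, |z| > 2 → outlier.
1305: z = 2.89, |z| > 2 → outlier.
Every other value lies within [-221.95, 1027.17].

1033, 1305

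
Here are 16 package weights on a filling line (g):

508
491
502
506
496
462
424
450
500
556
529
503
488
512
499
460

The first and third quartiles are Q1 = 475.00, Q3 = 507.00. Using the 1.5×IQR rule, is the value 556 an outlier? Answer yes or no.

IQR = Q3 − Q1 = 507.00 − 475.00 = 32.00.
Lower fence = Q1 − 1.5·IQR = 475.00 − 48.00 = 427.00.
Upper fence = Q3 + 1.5·IQR = 507.00 + 48.00 = 555.00.
556 lies above the upper fence.

yes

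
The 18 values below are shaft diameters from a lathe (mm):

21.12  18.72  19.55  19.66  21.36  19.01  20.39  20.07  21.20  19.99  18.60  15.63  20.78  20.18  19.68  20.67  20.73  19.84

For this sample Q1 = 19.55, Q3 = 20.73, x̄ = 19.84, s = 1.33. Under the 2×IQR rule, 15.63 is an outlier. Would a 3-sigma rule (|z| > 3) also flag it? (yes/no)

yes

z = (15.63 − 19.84) / 1.33 = -3.17.
|z| = 3.17 > 3.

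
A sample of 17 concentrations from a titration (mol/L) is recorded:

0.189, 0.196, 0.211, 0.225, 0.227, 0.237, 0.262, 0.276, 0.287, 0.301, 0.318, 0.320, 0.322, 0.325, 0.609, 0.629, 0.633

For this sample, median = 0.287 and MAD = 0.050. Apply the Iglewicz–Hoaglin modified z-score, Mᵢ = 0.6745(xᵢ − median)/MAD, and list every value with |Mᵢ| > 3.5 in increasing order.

|Mᵢ| > 3.5 ⇔ |xᵢ − 0.287| > 3.5·0.050/0.6745 = 0.259.
So outliers lie outside [0.028, 0.546].
0.609: M = 4.34 → outlier.
0.629: M = 4.61 → outlier.
0.633: M = 4.67 → outlier.

0.609, 0.629, 0.633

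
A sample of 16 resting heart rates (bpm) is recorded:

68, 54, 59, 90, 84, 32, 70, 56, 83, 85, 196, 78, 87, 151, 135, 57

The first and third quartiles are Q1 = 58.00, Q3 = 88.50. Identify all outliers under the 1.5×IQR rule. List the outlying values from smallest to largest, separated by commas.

135, 151, 196

IQR = Q3 − Q1 = 88.50 − 58.00 = 30.50.
Lower fence = Q1 − 1.5·IQR = 58.00 − 45.75 = 12.25.
Upper fence = Q3 + 1.5·IQR = 88.50 + 45.75 = 134.25.
135 > 134.25 → outlier.
151 > 134.25 → outlier.
196 > 134.25 → outlier.
All remaining values lie within [12.25, 134.25].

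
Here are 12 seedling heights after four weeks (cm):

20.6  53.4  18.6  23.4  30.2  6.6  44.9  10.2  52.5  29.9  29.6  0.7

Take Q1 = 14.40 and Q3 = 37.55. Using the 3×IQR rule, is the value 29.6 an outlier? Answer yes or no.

no

IQR = Q3 − Q1 = 37.55 − 14.40 = 23.15.
Lower fence = Q1 − 3·IQR = 14.40 − 69.45 = -55.05.
Upper fence = Q3 + 3·IQR = 37.55 + 69.45 = 107.00.
29.6 lies within [-55.05, 107.00].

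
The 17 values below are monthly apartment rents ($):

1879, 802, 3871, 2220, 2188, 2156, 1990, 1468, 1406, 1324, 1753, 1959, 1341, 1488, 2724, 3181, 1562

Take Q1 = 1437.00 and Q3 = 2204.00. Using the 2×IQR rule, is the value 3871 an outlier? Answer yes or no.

yes

IQR = Q3 − Q1 = 2204.00 − 1437.00 = 767.00.
Lower fence = Q1 − 2·IQR = 1437.00 − 1534.00 = -97.00.
Upper fence = Q3 + 2·IQR = 2204.00 + 1534.00 = 3738.00.
3871 lies above the upper fence.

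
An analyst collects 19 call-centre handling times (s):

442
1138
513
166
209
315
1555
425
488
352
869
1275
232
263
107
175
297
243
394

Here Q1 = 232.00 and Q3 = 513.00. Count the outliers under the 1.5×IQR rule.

IQR = 281.00; fences at 232.00 − 421.50 = -189.50 and 513.00 + 421.50 = 934.50.
Outside the cutoffs: 1138, 1275, 1555.

3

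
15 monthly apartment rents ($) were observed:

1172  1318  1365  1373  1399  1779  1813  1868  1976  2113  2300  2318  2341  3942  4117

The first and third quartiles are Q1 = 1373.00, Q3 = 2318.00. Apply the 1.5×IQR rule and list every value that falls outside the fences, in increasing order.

IQR = Q3 − Q1 = 2318.00 − 1373.00 = 945.00.
Lower fence = Q1 − 1.5·IQR = 1373.00 − 1417.50 = -44.50.
Upper fence = Q3 + 1.5·IQR = 2318.00 + 1417.50 = 3735.50.
3942 > 3735.50 → outlier.
4117 > 3735.50 → outlier.
All remaining values lie within [-44.50, 3735.50].

3942, 4117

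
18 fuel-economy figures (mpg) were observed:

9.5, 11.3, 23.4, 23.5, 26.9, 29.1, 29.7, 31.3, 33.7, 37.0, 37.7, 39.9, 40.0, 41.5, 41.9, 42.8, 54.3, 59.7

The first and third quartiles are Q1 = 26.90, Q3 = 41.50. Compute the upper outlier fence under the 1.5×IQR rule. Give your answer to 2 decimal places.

IQR = Q3 − Q1 = 41.50 − 26.90 = 14.60.
Lower fence = Q1 − 1.5·IQR = 26.90 − 21.90 = 5.00.
Upper fence = Q3 + 1.5·IQR = 41.50 + 21.90 = 63.40.

63.40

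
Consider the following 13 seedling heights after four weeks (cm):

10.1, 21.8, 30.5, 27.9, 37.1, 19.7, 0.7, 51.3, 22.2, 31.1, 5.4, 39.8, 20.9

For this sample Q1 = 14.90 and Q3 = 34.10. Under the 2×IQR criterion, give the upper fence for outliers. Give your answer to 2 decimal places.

IQR = Q3 − Q1 = 34.10 − 14.90 = 19.20.
Lower fence = Q1 − 2·IQR = 14.90 − 38.40 = -23.50.
Upper fence = Q3 + 2·IQR = 34.10 + 38.40 = 72.50.

72.50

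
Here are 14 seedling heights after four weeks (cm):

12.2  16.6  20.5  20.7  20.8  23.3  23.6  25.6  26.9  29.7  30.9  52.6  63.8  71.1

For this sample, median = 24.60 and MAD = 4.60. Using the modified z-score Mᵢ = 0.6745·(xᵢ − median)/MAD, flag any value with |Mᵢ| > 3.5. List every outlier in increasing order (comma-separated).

|Mᵢ| > 3.5 ⇔ |xᵢ − 24.60| > 3.5·4.60/0.6745 = 23.87.
So outliers lie outside [0.73, 48.47].
52.6: M = 4.11 → outlier.
63.8: M = 5.75 → outlier.
71.1: M = 6.82 → outlier.

52.6, 63.8, 71.1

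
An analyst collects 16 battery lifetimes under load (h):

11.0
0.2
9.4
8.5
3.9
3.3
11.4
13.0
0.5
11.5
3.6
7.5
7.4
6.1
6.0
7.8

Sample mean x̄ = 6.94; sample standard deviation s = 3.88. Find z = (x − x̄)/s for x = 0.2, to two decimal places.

z = (0.2 − 6.94) / 3.88 = -1.74.

-1.74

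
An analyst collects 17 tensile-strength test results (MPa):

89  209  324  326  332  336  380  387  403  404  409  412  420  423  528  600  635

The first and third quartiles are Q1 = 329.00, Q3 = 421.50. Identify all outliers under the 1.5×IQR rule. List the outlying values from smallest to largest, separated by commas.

89, 600, 635

IQR = Q3 − Q1 = 421.50 − 329.00 = 92.50.
Lower fence = Q1 − 1.5·IQR = 329.00 − 138.75 = 190.25.
Upper fence = Q3 + 1.5·IQR = 421.50 + 138.75 = 560.25.
89 < 190.25 → outlier.
600 > 560.25 → outlier.
635 > 560.25 → outlier.
All remaining values lie within [190.25, 560.25].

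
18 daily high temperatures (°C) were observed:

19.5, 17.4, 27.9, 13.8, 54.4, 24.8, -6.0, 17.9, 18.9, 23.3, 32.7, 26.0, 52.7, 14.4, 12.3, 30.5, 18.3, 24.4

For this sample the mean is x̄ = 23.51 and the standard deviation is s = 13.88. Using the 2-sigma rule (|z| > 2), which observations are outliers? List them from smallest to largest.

-6.0, 52.7, 54.4

Cutoffs at x̄ ± 2s: 23.51 ± 2·13.88 = [-4.25, 51.27].
-6.0: z = -2.13, |z| > 2 → outlier.
52.7: z = 2.10, |z| > 2 → outlier.
54.4: z = 2.23, |z| > 2 → outlier.
Every other value lies within [-4.25, 51.27].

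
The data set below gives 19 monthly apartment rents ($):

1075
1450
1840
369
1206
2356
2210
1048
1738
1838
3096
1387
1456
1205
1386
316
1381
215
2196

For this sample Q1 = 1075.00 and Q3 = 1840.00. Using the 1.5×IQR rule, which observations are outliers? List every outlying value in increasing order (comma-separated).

IQR = Q3 − Q1 = 1840.00 − 1075.00 = 765.00.
Lower fence = Q1 − 1.5·IQR = 1075.00 − 1147.50 = -72.50.
Upper fence = Q3 + 1.5·IQR = 1840.00 + 1147.50 = 2987.50.
3096 > 2987.50 → outlier.
All remaining values lie within [-72.50, 2987.50].

3096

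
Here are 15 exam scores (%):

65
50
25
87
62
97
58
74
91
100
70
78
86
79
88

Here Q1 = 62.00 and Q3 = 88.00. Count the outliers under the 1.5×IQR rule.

0

IQR = 26.00; fences at 62.00 − 39.00 = 23.00 and 88.00 + 39.00 = 127.00.
Every value lies within the cutoffs.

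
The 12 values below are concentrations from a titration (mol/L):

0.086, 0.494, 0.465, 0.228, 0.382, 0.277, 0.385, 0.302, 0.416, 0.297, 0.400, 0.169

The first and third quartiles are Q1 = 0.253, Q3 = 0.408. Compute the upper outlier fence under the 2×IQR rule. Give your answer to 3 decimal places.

IQR = Q3 − Q1 = 0.408 − 0.253 = 0.155.
Lower fence = Q1 − 2·IQR = 0.253 − 0.310 = -0.057.
Upper fence = Q3 + 2·IQR = 0.408 + 0.310 = 0.718.

0.718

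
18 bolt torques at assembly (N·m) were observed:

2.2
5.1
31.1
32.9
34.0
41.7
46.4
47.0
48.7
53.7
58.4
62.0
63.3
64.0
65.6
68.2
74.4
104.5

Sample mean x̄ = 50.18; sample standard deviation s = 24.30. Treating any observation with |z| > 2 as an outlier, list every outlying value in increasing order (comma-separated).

104.5

Cutoffs at x̄ ± 2s: 50.18 ± 2·24.30 = [1.58, 98.78].
104.5: z = 2.24, |z| > 2 → outlier.
Every other value lies within [1.58, 98.78].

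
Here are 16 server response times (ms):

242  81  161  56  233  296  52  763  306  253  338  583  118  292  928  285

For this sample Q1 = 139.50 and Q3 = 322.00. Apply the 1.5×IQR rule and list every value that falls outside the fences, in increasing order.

IQR = Q3 − Q1 = 322.00 − 139.50 = 182.50.
Lower fence = Q1 − 1.5·IQR = 139.50 − 273.75 = -134.25.
Upper fence = Q3 + 1.5·IQR = 322.00 + 273.75 = 595.75.
763 > 595.75 → outlier.
928 > 595.75 → outlier.
All remaining values lie within [-134.25, 595.75].

763, 928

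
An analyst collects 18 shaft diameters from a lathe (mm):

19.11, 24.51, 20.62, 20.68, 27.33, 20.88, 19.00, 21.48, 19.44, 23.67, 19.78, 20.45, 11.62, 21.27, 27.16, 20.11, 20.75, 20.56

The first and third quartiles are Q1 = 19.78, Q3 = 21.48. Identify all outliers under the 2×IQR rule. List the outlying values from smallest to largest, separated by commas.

IQR = Q3 − Q1 = 21.48 − 19.78 = 1.70.
Lower fence = Q1 − 2·IQR = 19.78 − 3.40 = 16.38.
Upper fence = Q3 + 2·IQR = 21.48 + 3.40 = 24.88.
11.62 < 16.38 → outlier.
27.16 > 24.88 → outlier.
27.33 > 24.88 → outlier.
All remaining values lie within [16.38, 24.88].

11.62, 27.16, 27.33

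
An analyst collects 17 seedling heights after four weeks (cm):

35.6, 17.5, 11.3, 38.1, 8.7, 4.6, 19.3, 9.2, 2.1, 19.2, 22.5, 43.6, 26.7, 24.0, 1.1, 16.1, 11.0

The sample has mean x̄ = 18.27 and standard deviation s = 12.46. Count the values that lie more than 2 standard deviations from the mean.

1

Cutoffs: x̄ ± 2s = [-6.65, 43.19].
Outside the cutoffs: 43.6.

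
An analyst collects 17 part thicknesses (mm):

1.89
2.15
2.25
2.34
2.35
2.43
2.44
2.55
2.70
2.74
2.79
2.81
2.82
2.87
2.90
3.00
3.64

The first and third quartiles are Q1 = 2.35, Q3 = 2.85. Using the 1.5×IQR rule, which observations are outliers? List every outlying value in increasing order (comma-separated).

IQR = Q3 − Q1 = 2.85 − 2.35 = 0.50.
Lower fence = Q1 − 1.5·IQR = 2.35 − 0.75 = 1.60.
Upper fence = Q3 + 1.5·IQR = 2.85 + 0.75 = 3.60.
3.64 > 3.60 → outlier.
All remaining values lie within [1.60, 3.60].

3.64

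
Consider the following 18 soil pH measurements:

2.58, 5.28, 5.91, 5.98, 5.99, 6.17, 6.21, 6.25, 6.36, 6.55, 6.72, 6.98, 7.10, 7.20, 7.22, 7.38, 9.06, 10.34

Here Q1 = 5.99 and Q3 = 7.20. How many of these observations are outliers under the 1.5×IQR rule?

3

IQR = 1.21; fences at 5.99 − 1.815 = 4.175 and 7.20 + 1.815 = 9.015.
Outside the cutoffs: 2.58, 9.06, 10.34.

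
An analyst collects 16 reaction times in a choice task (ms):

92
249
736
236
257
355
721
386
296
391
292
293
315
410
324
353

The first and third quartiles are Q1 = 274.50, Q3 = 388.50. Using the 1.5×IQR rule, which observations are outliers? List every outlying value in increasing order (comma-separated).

IQR = Q3 − Q1 = 388.50 − 274.50 = 114.00.
Lower fence = Q1 − 1.5·IQR = 274.50 − 171.00 = 103.50.
Upper fence = Q3 + 1.5·IQR = 388.50 + 171.00 = 559.50.
92 < 103.50 → outlier.
721 > 559.50 → outlier.
736 > 559.50 → outlier.
All remaining values lie within [103.50, 559.50].

92, 721, 736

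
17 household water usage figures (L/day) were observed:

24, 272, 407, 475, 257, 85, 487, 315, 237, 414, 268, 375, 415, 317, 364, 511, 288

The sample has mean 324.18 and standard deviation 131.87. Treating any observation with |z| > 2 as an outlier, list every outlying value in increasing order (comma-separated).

Cutoffs at x̄ ± 2s: 324.18 ± 2·131.87 = [60.44, 587.92].
24: z = -2.28, |z| > 2 → outlier.
Every other value lies within [60.44, 587.92].

24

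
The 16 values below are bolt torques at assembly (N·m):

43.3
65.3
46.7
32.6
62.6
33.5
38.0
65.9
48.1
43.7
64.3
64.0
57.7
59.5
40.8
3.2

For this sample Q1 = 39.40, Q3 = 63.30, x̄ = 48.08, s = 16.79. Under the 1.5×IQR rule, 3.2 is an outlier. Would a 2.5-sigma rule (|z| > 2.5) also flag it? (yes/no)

z = (3.2 − 48.08) / 16.79 = -2.67.
|z| = 2.67 > 2.5.

yes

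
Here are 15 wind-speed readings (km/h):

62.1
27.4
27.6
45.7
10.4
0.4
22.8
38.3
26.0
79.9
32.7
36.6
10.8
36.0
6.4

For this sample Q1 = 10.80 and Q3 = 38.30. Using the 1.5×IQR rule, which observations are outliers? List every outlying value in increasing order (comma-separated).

79.9

IQR = Q3 − Q1 = 38.30 − 10.80 = 27.50.
Lower fence = Q1 − 1.5·IQR = 10.80 − 41.25 = -30.45.
Upper fence = Q3 + 1.5·IQR = 38.30 + 41.25 = 79.55.
79.9 > 79.55 → outlier.
All remaining values lie within [-30.45, 79.55].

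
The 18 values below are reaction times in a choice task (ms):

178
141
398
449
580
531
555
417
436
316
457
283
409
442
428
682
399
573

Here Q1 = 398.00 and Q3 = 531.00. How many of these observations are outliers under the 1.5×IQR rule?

IQR = 133.00; fences at 398.00 − 199.50 = 198.50 and 531.00 + 199.50 = 730.50.
Outside the cutoffs: 141, 178.

2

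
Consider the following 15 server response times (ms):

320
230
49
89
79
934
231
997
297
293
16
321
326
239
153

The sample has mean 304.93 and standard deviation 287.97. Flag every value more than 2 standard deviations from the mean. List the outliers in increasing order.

934, 997

Cutoffs at x̄ ± 2s: 304.93 ± 2·287.97 = [-271.01, 880.87].
934: z = 2.18, |z| > 2 → outlier.
997: z = 2.40, |z| > 2 → outlier.
Every other value lies within [-271.01, 880.87].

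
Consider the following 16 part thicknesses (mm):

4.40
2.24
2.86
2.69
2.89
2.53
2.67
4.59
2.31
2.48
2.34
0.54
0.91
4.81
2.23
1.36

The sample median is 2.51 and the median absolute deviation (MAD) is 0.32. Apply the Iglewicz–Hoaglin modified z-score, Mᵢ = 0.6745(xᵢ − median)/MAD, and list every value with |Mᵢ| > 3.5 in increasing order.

0.54, 4.40, 4.59, 4.81

|Mᵢ| > 3.5 ⇔ |xᵢ − 2.51| > 3.5·0.32/0.6745 = 1.66.
So outliers lie outside [0.85, 4.17].
0.54: M = -4.15 → outlier.
4.40: M = 3.98 → outlier.
4.59: M = 4.38 → outlier.
4.81: M = 4.85 → outlier.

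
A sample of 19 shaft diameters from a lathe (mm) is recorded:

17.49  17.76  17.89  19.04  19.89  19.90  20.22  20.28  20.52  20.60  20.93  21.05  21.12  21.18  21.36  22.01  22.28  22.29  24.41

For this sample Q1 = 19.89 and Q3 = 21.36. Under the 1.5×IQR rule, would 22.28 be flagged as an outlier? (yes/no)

IQR = Q3 − Q1 = 21.36 − 19.89 = 1.47.
Lower fence = Q1 − 1.5·IQR = 19.89 − 2.205 = 17.685.
Upper fence = Q3 + 1.5·IQR = 21.36 + 2.205 = 23.565.
22.28 lies within [17.685, 23.565].

no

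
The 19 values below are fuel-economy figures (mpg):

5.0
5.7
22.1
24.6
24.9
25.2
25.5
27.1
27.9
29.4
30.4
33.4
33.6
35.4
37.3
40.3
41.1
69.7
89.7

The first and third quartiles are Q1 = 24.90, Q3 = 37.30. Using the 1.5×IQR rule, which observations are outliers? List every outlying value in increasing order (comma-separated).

IQR = Q3 − Q1 = 37.30 − 24.90 = 12.40.
Lower fence = Q1 − 1.5·IQR = 24.90 − 18.60 = 6.30.
Upper fence = Q3 + 1.5·IQR = 37.30 + 18.60 = 55.90.
5.0 < 6.30 → outlier.
5.7 < 6.30 → outlier.
69.7 > 55.90 → outlier.
89.7 > 55.90 → outlier.
All remaining values lie within [6.30, 55.90].

5.0, 5.7, 69.7, 89.7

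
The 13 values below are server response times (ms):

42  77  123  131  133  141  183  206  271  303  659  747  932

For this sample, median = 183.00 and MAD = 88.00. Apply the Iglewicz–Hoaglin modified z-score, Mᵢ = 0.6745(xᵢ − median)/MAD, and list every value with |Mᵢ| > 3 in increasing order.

659, 747, 932

|Mᵢ| > 3 ⇔ |xᵢ − 183.00| > 3·88.00/0.6745 = 391.40.
So outliers lie outside [-208.40, 574.40].
659: M = 3.65 → outlier.
747: M = 4.32 → outlier.
932: M = 5.74 → outlier.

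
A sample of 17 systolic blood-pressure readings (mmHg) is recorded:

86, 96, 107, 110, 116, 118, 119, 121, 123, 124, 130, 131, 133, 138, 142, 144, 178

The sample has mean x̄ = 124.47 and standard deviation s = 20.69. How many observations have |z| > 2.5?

Cutoffs: x̄ ± 2.5s = [72.745, 176.195].
Outside the cutoffs: 178.

1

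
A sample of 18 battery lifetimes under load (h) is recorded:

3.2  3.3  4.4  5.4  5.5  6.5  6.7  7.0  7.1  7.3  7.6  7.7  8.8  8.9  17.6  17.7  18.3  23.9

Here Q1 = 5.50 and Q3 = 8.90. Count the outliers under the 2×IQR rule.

4

IQR = 3.40; fences at 5.50 − 6.80 = -1.30 and 8.90 + 6.80 = 15.70.
Outside the cutoffs: 17.6, 17.7, 18.3, 23.9.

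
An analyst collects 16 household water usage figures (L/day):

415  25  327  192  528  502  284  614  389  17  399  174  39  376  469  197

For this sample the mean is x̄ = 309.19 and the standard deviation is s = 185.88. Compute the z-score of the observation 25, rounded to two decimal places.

z = (25 − 309.19) / 185.88 = -1.53.

-1.53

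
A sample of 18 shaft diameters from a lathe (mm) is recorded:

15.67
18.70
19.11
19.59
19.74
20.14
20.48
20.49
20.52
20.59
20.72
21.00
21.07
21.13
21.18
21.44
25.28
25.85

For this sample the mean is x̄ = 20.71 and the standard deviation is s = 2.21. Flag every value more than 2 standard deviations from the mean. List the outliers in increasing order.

15.67, 25.28, 25.85

Cutoffs at x̄ ± 2s: 20.71 ± 2·2.21 = [16.29, 25.13].
15.67: z = -2.28, |z| > 2 → outlier.
25.28: z = 2.07, |z| > 2 → outlier.
25.85: z = 2.33, |z| > 2 → outlier.
Every other value lies within [16.29, 25.13].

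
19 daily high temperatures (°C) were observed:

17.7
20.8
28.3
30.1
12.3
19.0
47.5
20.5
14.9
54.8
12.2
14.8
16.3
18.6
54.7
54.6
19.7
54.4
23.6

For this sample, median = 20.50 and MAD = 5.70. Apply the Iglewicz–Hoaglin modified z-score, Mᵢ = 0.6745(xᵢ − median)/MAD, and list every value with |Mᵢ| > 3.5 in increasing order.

|Mᵢ| > 3.5 ⇔ |xᵢ − 20.50| > 3.5·5.70/0.6745 = 29.58.
So outliers lie outside [-9.08, 50.08].
54.4: M = 4.01 → outlier.
54.6: M = 4.04 → outlier.
54.7: M = 4.05 → outlier.
54.8: M = 4.06 → outlier.

54.4, 54.6, 54.7, 54.8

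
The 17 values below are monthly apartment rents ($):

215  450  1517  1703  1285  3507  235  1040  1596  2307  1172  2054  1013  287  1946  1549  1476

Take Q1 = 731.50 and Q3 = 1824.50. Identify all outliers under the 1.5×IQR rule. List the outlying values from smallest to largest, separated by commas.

IQR = Q3 − Q1 = 1824.50 − 731.50 = 1093.00.
Lower fence = Q1 − 1.5·IQR = 731.50 − 1639.50 = -908.00.
Upper fence = Q3 + 1.5·IQR = 1824.50 + 1639.50 = 3464.00.
3507 > 3464.00 → outlier.
All remaining values lie within [-908.00, 3464.00].

3507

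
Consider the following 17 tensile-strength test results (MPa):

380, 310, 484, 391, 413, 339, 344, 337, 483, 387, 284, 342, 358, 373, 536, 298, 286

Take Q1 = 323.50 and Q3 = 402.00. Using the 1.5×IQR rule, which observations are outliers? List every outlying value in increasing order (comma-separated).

IQR = Q3 − Q1 = 402.00 − 323.50 = 78.50.
Lower fence = Q1 − 1.5·IQR = 323.50 − 117.75 = 205.75.
Upper fence = Q3 + 1.5·IQR = 402.00 + 117.75 = 519.75.
536 > 519.75 → outlier.
All remaining values lie within [205.75, 519.75].

536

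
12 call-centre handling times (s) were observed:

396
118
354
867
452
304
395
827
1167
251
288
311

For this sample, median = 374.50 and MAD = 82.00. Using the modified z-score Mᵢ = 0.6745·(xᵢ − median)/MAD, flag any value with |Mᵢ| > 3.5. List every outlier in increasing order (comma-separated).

|Mᵢ| > 3.5 ⇔ |xᵢ − 374.50| > 3.5·82.00/0.6745 = 425.50.
So outliers lie outside [-51.00, 800.00].
827: M = 3.72 → outlier.
867: M = 4.05 → outlier.
1167: M = 6.52 → outlier.

827, 867, 1167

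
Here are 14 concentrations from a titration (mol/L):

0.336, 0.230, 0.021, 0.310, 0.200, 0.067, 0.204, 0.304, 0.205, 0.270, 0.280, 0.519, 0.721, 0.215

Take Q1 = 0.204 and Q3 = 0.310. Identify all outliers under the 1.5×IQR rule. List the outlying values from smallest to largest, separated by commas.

IQR = Q3 − Q1 = 0.310 − 0.204 = 0.106.
Lower fence = Q1 − 1.5·IQR = 0.204 − 0.159 = 0.045.
Upper fence = Q3 + 1.5·IQR = 0.310 + 0.159 = 0.469.
0.021 < 0.045 → outlier.
0.519 > 0.469 → outlier.
0.721 > 0.469 → outlier.
All remaining values lie within [0.045, 0.469].

0.021, 0.519, 0.721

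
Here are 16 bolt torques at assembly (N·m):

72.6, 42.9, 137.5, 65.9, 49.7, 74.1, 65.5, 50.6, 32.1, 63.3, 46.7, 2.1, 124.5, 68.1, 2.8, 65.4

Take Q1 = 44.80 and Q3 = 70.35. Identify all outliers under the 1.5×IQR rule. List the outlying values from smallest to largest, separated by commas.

2.1, 2.8, 124.5, 137.5

IQR = Q3 − Q1 = 70.35 − 44.80 = 25.55.
Lower fence = Q1 − 1.5·IQR = 44.80 − 38.325 = 6.475.
Upper fence = Q3 + 1.5·IQR = 70.35 + 38.325 = 108.675.
2.1 < 6.475 → outlier.
2.8 < 6.475 → outlier.
124.5 > 108.675 → outlier.
137.5 > 108.675 → outlier.
All remaining values lie within [6.475, 108.675].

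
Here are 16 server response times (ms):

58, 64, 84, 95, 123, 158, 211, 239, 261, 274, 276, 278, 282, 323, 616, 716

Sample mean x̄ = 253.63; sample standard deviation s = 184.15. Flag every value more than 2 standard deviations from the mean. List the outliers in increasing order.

716

Cutoffs at x̄ ± 2s: 253.63 ± 2·184.15 = [-114.67, 621.93].
716: z = 2.51, |z| > 2 → outlier.
Every other value lies within [-114.67, 621.93].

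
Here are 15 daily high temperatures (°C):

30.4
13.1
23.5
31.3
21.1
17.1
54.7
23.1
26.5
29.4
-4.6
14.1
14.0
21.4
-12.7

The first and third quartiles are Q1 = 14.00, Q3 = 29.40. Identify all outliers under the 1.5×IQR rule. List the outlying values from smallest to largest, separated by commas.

IQR = Q3 − Q1 = 29.40 − 14.00 = 15.40.
Lower fence = Q1 − 1.5·IQR = 14.00 − 23.10 = -9.10.
Upper fence = Q3 + 1.5·IQR = 29.40 + 23.10 = 52.50.
-12.7 < -9.10 → outlier.
54.7 > 52.50 → outlier.
All remaining values lie within [-9.10, 52.50].

-12.7, 54.7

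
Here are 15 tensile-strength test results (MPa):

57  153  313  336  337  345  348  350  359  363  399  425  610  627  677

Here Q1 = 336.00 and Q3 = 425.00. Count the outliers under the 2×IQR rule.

5

IQR = 89.00; fences at 336.00 − 178.00 = 158.00 and 425.00 + 178.00 = 603.00.
Outside the cutoffs: 57, 153, 610, 627, 677.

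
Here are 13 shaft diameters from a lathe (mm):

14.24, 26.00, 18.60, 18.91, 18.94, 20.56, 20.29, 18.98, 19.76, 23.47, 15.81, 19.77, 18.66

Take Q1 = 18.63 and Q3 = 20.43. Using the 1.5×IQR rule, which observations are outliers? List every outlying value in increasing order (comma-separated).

IQR = Q3 − Q1 = 20.43 − 18.63 = 1.80.
Lower fence = Q1 − 1.5·IQR = 18.63 − 2.70 = 15.93.
Upper fence = Q3 + 1.5·IQR = 20.43 + 2.70 = 23.13.
14.24 < 15.93 → outlier.
15.81 < 15.93 → outlier.
23.47 > 23.13 → outlier.
26.00 > 23.13 → outlier.
All remaining values lie within [15.93, 23.13].

14.24, 15.81, 23.47, 26.00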